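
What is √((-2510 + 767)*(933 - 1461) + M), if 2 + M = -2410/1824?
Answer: √47840910483/228 ≈ 959.32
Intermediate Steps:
M = -3029/912 (M = -2 - 2410/1824 = -2 - 2410*1/1824 = -2 - 1205/912 = -3029/912 ≈ -3.3213)
√((-2510 + 767)*(933 - 1461) + M) = √((-2510 + 767)*(933 - 1461) - 3029/912) = √(-1743*(-528) - 3029/912) = √(920304 - 3029/912) = √(839314219/912) = √47840910483/228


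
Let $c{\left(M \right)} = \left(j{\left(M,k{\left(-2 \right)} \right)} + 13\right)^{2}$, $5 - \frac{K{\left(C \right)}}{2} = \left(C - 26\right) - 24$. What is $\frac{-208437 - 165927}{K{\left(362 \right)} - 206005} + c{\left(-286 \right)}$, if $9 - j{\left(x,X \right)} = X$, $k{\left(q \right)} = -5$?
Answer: $\frac{50333205}{68873} \approx 730.81$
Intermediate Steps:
$K{\left(C \right)} = 110 - 2 C$ ($K{\left(C \right)} = 10 - 2 \left(\left(C - 26\right) - 24\right) = 10 - 2 \left(\left(-26 + C\right) - 24\right) = 10 - 2 \left(-50 + C\right) = 10 - \left(-100 + 2 C\right) = 110 - 2 C$)
$j{\left(x,X \right)} = 9 - X$
$c{\left(M \right)} = 729$ ($c{\left(M \right)} = \left(\left(9 - -5\right) + 13\right)^{2} = \left(\left(9 + 5\right) + 13\right)^{2} = \left(14 + 13\right)^{2} = 27^{2} = 729$)
$\frac{-208437 - 165927}{K{\left(362 \right)} - 206005} + c{\left(-286 \right)} = \frac{-208437 - 165927}{\left(110 - 724\right) - 206005} + 729 = - \frac{374364}{\left(110 - 724\right) - 206005} + 729 = - \frac{374364}{-614 - 206005} + 729 = - \frac{374364}{-206619} + 729 = \left(-374364\right) \left(- \frac{1}{206619}\right) + 729 = \frac{124788}{68873} + 729 = \frac{50333205}{68873}$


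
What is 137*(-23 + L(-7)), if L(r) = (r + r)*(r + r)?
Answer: 23701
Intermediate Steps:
L(r) = 4*r**2 (L(r) = (2*r)*(2*r) = 4*r**2)
137*(-23 + L(-7)) = 137*(-23 + 4*(-7)**2) = 137*(-23 + 4*49) = 137*(-23 + 196) = 137*173 = 23701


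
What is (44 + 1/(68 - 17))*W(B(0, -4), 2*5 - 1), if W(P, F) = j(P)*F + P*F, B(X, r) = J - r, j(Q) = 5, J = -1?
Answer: 53880/17 ≈ 3169.4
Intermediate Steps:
B(X, r) = -1 - r
W(P, F) = 5*F + F*P (W(P, F) = 5*F + P*F = 5*F + F*P)
(44 + 1/(68 - 17))*W(B(0, -4), 2*5 - 1) = (44 + 1/(68 - 17))*((2*5 - 1)*(5 + (-1 - 1*(-4)))) = (44 + 1/51)*((10 - 1)*(5 + (-1 + 4))) = (44 + 1/51)*(9*(5 + 3)) = 2245*(9*8)/51 = (2245/51)*72 = 53880/17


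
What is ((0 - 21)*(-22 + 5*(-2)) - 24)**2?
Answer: 419904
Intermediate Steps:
((0 - 21)*(-22 + 5*(-2)) - 24)**2 = (-21*(-22 - 10) - 24)**2 = (-21*(-32) - 24)**2 = (672 - 24)**2 = 648**2 = 419904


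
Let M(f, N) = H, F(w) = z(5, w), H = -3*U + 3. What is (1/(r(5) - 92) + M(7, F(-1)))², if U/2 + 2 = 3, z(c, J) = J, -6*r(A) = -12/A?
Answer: 1901641/209764 ≈ 9.0656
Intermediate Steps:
r(A) = 2/A (r(A) = -(-2)/A = 2/A)
U = 2 (U = -4 + 2*3 = -4 + 6 = 2)
H = -3 (H = -3*2 + 3 = -6 + 3 = -3)
F(w) = w
M(f, N) = -3
(1/(r(5) - 92) + M(7, F(-1)))² = (1/(2/5 - 92) - 3)² = (1/(2*(⅕) - 92) - 3)² = (1/(⅖ - 92) - 3)² = (1/(-458/5) - 3)² = (-5/458 - 3)² = (-1379/458)² = 1901641/209764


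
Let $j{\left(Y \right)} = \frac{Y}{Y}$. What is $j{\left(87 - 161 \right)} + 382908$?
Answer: $382909$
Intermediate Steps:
$j{\left(Y \right)} = 1$
$j{\left(87 - 161 \right)} + 382908 = 1 + 382908 = 382909$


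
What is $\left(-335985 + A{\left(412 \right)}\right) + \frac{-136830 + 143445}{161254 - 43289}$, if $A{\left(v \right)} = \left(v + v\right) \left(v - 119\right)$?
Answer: $- \frac{2230787606}{23593} \approx -94553.0$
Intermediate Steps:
$A{\left(v \right)} = 2 v \left(-119 + v\right)$
$\left(-335985 + A{\left(412 \right)}\right) + \frac{-136830 + 143445}{161254 - 43289} = \left(-335985 + 2 \cdot 412 \left(-119 + 412\right)\right) + \frac{-136830 + 143445}{161254 - 43289} = \left(-335985 + 2 \cdot 412 \cdot 293\right) + \frac{6615}{117965} = \left(-335985 + 241432\right) + 6615 \cdot \frac{1}{117965} = -94553 + \frac{1323}{23593} = - \frac{2230787606}{23593}$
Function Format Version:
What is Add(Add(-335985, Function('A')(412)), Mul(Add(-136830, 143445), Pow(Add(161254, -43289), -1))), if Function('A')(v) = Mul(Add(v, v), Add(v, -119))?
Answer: Rational(-2230787606, 23593) ≈ -94553.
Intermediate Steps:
Function('A')(v) = Mul(2, v, Add(-119, v)) (Function('A')(v) = Mul(Mul(2, v), Add(-119, v)) = Mul(2, v, Add(-119, v)))
Add(Add(-335985, Function('A')(412)), Mul(Add(-136830, 143445), Pow(Add(161254, -43289), -1))) = Add(Add(-335985, Mul(2, 412, Add(-119, 412))), Mul(Add(-136830, 143445), Pow(Add(161254, -43289), -1))) = Add(Add(-335985, Mul(2, 412, 293)), Mul(6615, Pow(117965, -1))) = Add(Add(-335985, 241432), Mul(6615, Rational(1, 117965))) = Add(-94553, Rational(1323, 23593)) = Rational(-2230787606, 23593)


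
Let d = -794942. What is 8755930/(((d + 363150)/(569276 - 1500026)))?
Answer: 2037395461875/107948 ≈ 1.8874e+7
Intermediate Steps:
8755930/(((d + 363150)/(569276 - 1500026))) = 8755930/(((-794942 + 363150)/(569276 - 1500026))) = 8755930/((-431792/(-930750))) = 8755930/((-431792*(-1/930750))) = 8755930/(215896/465375) = 8755930*(465375/215896) = 2037395461875/107948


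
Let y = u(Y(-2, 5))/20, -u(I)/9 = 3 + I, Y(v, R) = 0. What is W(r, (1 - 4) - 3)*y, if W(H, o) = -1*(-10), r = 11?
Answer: -27/2 ≈ -13.500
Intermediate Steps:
W(H, o) = 10
u(I) = -27 - 9*I (u(I) = -9*(3 + I) = -27 - 9*I)
y = -27/20 (y = (-27 - 9*0)/20 = (-27 + 0)*(1/20) = -27*1/20 = -27/20 ≈ -1.3500)
W(r, (1 - 4) - 3)*y = 10*(-27/20) = -27/2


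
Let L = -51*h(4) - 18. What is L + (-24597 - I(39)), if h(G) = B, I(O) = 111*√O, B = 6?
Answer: -24921 - 111*√39 ≈ -25614.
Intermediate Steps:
h(G) = 6
L = -324 (L = -51*6 - 18 = -306 - 18 = -324)
L + (-24597 - I(39)) = -324 + (-24597 - 111*√39) = -24921 - 111*√39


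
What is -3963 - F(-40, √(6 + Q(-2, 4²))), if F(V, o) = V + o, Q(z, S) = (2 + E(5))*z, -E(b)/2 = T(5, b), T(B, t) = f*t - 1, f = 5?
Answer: -3923 - 7*√2 ≈ -3932.9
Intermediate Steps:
T(B, t) = -1 + 5*t (T(B, t) = 5*t - 1 = -1 + 5*t)
E(b) = 2 - 10*b (E(b) = -2*(-1 + 5*b) = 2 - 10*b)
Q(z, S) = -46*z (Q(z, S) = (2 + (2 - 10*5))*z = (2 + (2 - 50))*z = (2 - 48)*z = -46*z)
-3963 - F(-40, √(6 + Q(-2, 4²))) = -3963 - (-40 + √(6 - 46*(-2))) = -3963 - (-40 + √(6 + 92)) = -3963 - (-40 + √98) = -3963 - (-40 + 7*√2) = -3963 + (40 - 7*√2) = -3923 - 7*√2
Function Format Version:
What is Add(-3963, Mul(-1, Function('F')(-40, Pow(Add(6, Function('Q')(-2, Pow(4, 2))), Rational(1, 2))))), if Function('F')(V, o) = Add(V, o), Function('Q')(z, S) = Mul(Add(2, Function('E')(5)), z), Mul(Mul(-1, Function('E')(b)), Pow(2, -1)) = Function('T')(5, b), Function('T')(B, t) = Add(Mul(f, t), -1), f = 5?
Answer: Add(-3923, Mul(-7, Pow(2, Rational(1, 2)))) ≈ -3932.9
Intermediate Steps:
Function('T')(B, t) = Add(-1, Mul(5, t)) (Function('T')(B, t) = Add(Mul(5, t), -1) = Add(-1, Mul(5, t)))
Function('E')(b) = Add(2, Mul(-10, b)) (Function('E')(b) = Mul(-2, Add(-1, Mul(5, b))) = Add(2, Mul(-10, b)))
Function('Q')(z, S) = Mul(-46, z) (Function('Q')(z, S) = Mul(Add(2, Add(2, Mul(-10, 5))), z) = Mul(Add(2, Add(2, -50)), z) = Mul(Add(2, -48), z) = Mul(-46, z))
Add(-3963, Mul(-1, Function('F')(-40, Pow(Add(6, Function('Q')(-2, Pow(4, 2))), Rational(1, 2))))) = Add(-3963, Mul(-1, Add(-40, Pow(Add(6, Mul(-46, -2)), Rational(1, 2))))) = Add(-3963, Mul(-1, Add(-40, Pow(Add(6, 92), Rational(1, 2))))) = Add(-3963, Mul(-1, Add(-40, Pow(98, Rational(1, 2))))) = Add(-3963, Mul(-1, Add(-40, Mul(7, Pow(2, Rational(1, 2)))))) = Add(-3963, Add(40, Mul(-7, Pow(2, Rational(1, 2))))) = Add(-3923, Mul(-7, Pow(2, Rational(1, 2))))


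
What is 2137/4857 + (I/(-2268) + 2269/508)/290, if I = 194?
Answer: 12308901715/27047156472 ≈ 0.45509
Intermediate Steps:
2137/4857 + (I/(-2268) + 2269/508)/290 = 2137/4857 + (194/(-2268) + 2269/508)/290 = 2137*(1/4857) + (194*(-1/2268) + 2269*(1/508))*(1/290) = 2137/4857 + (-97/1134 + 2269/508)*(1/290) = 2137/4857 + (1261885/288036)*(1/290) = 2137/4857 + 252377/16706088 = 12308901715/27047156472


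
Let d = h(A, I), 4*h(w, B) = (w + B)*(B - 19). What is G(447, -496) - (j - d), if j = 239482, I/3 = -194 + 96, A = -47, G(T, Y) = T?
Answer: -849407/4 ≈ -2.1235e+5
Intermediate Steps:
I = -294 (I = 3*(-194 + 96) = 3*(-98) = -294)
h(w, B) = (-19 + B)*(B + w)/4 (h(w, B) = ((w + B)*(B - 19))/4 = ((B + w)*(-19 + B))/4 = ((-19 + B)*(B + w))/4 = (-19 + B)*(B + w)/4)
d = 106733/4 (d = -19/4*(-294) - 19/4*(-47) + (¼)*(-294)² + (¼)*(-294)*(-47) = 2793/2 + 893/4 + (¼)*86436 + 6909/2 = 2793/2 + 893/4 + 21609 + 6909/2 = 106733/4 ≈ 26683.)
G(447, -496) - (j - d) = 447 - (239482 - 1*106733/4) = 447 - (239482 - 106733/4) = 447 - 1*851195/4 = 447 - 851195/4 = -849407/4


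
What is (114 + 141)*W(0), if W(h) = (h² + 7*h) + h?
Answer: 0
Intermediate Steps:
W(h) = h² + 8*h
(114 + 141)*W(0) = (114 + 141)*(0*(8 + 0)) = 255*(0*8) = 255*0 = 0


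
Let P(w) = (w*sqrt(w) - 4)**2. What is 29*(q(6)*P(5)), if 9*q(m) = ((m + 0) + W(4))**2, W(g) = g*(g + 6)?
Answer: 2884108/3 - 2454560*sqrt(5)/9 ≈ 3.5153e+5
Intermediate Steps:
W(g) = g*(6 + g)
q(m) = (40 + m)**2/9 (q(m) = ((m + 0) + 4*(6 + 4))**2/9 = (m + 4*10)**2/9 = (m + 40)**2/9 = (40 + m)**2/9)
P(w) = (-4 + w**(3/2))**2 (P(w) = (w**(3/2) - 4)**2 = (-4 + w**(3/2))**2)
29*(q(6)*P(5)) = 29*(((40 + 6)**2/9)*(-4 + 5**(3/2))**2) = 29*(((1/9)*46**2)*(-4 + 5*sqrt(5))**2) = 29*(((1/9)*2116)*(-4 + 5*sqrt(5))**2) = 29*(2116*(-4 + 5*sqrt(5))**2/9) = 61364*(-4 + 5*sqrt(5))**2/9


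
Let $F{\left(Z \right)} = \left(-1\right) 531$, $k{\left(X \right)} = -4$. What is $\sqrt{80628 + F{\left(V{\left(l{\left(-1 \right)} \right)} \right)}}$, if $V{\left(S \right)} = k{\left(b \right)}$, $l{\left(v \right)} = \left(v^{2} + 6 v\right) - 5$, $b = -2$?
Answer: $\sqrt{80097} \approx 283.01$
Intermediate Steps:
$l{\left(v \right)} = -5 + v^{2} + 6 v$
$V{\left(S \right)} = -4$
$F{\left(Z \right)} = -531$
$\sqrt{80628 + F{\left(V{\left(l{\left(-1 \right)} \right)} \right)}} = \sqrt{80628 - 531} = \sqrt{80097}$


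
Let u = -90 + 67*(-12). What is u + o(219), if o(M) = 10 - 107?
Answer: -991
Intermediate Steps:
o(M) = -97
u = -894 (u = -90 - 804 = -894)
u + o(219) = -894 - 97 = -991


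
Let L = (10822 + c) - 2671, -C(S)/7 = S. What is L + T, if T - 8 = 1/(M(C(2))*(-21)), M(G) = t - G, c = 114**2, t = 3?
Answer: 7552334/357 ≈ 21155.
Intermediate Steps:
c = 12996
C(S) = -7*S
M(G) = 3 - G
L = 21147 (L = (10822 + 12996) - 2671 = 23818 - 2671 = 21147)
T = 2855/357 (T = 8 + 1/((3 - (-7)*2)*(-21)) = 8 + 1/((3 - 1*(-14))*(-21)) = 8 + 1/((3 + 14)*(-21)) = 8 + 1/(17*(-21)) = 8 + 1/(-357) = 8 - 1/357 = 2855/357 ≈ 7.9972)
L + T = 21147 + 2855/357 = 7552334/357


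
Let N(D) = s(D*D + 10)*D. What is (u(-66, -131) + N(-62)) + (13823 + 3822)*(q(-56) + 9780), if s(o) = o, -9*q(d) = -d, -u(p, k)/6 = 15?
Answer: 1549973438/9 ≈ 1.7222e+8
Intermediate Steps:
u(p, k) = -90 (u(p, k) = -6*15 = -90)
q(d) = d/9 (q(d) = -(-1)*d/9 = d/9)
N(D) = D*(10 + D²) (N(D) = (D*D + 10)*D = (D² + 10)*D = (10 + D²)*D = D*(10 + D²))
(u(-66, -131) + N(-62)) + (13823 + 3822)*(q(-56) + 9780) = (-90 - 62*(10 + (-62)²)) + (13823 + 3822)*((⅑)*(-56) + 9780) = (-90 - 62*(10 + 3844)) + 17645*(-56/9 + 9780) = (-90 - 62*3854) + 17645*(87964/9) = (-90 - 238948) + 1552124780/9 = -239038 + 1552124780/9 = 1549973438/9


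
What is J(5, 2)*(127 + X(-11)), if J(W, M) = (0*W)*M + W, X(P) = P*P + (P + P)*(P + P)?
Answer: 3660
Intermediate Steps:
X(P) = 5*P**2 (X(P) = P**2 + (2*P)*(2*P) = P**2 + 4*P**2 = 5*P**2)
J(W, M) = W (J(W, M) = 0*M + W = 0 + W = W)
J(5, 2)*(127 + X(-11)) = 5*(127 + 5*(-11)**2) = 5*(127 + 5*121) = 5*(127 + 605) = 5*732 = 3660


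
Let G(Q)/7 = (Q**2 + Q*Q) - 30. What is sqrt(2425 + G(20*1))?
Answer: sqrt(7815) ≈ 88.402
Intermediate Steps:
G(Q) = -210 + 14*Q**2 (G(Q) = 7*((Q**2 + Q*Q) - 30) = 7*((Q**2 + Q**2) - 30) = 7*(2*Q**2 - 30) = 7*(-30 + 2*Q**2) = -210 + 14*Q**2)
sqrt(2425 + G(20*1)) = sqrt(2425 + (-210 + 14*(20*1)**2)) = sqrt(2425 + (-210 + 14*20**2)) = sqrt(2425 + (-210 + 14*400)) = sqrt(2425 + (-210 + 5600)) = sqrt(2425 + 5390) = sqrt(7815)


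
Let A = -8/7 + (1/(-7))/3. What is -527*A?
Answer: 13175/21 ≈ 627.38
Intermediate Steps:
A = -25/21 (A = -8*⅐ + (1*(-⅐))*(⅓) = -8/7 - ⅐*⅓ = -8/7 - 1/21 = -25/21 ≈ -1.1905)
-527*A = -527*(-25/21) = 13175/21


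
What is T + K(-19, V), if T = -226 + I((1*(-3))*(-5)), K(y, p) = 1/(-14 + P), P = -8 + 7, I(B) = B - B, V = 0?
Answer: -3391/15 ≈ -226.07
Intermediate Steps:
I(B) = 0
P = -1
K(y, p) = -1/15 (K(y, p) = 1/(-14 - 1) = 1/(-15) = -1/15)
T = -226 (T = -226 + 0 = -226)
T + K(-19, V) = -226 - 1/15 = -3391/15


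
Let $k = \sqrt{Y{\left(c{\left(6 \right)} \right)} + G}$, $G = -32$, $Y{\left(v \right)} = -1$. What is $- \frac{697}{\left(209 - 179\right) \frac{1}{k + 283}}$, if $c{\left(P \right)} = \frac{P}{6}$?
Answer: $- \frac{197251}{30} - \frac{697 i \sqrt{33}}{30} \approx -6575.0 - 133.47 i$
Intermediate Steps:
$c{\left(P \right)} = \frac{P}{6}$ ($c{\left(P \right)} = P \frac{1}{6} = \frac{P}{6}$)
$k = i \sqrt{33}$ ($k = \sqrt{-1 - 32} = \sqrt{-33} = i \sqrt{33} \approx 5.7446 i$)
$- \frac{697}{\left(209 - 179\right) \frac{1}{k + 283}} = - \frac{697}{\left(209 - 179\right) \frac{1}{i \sqrt{33} + 283}} = - \frac{697}{30 \frac{1}{283 + i \sqrt{33}}} = - 697 \left(\frac{283}{30} + \frac{i \sqrt{33}}{30}\right) = - \frac{197251}{30} - \frac{697 i \sqrt{33}}{30}$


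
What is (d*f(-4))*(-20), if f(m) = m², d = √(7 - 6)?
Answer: -320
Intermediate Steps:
d = 1 (d = √1 = 1)
(d*f(-4))*(-20) = (1*(-4)²)*(-20) = (1*16)*(-20) = 16*(-20) = -320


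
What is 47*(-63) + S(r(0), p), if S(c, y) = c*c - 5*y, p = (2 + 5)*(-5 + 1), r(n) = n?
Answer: -2821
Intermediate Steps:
p = -28 (p = 7*(-4) = -28)
S(c, y) = c² - 5*y
47*(-63) + S(r(0), p) = 47*(-63) + (0² - 5*(-28)) = -2961 + (0 + 140) = -2961 + 140 = -2821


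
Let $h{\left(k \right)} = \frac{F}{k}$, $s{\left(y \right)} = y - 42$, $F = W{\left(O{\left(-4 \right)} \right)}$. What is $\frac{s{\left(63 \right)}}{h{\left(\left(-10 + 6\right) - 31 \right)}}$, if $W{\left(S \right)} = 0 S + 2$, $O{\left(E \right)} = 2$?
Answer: $- \frac{735}{2} \approx -367.5$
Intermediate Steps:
$W{\left(S \right)} = 2$ ($W{\left(S \right)} = 0 + 2 = 2$)
$F = 2$
$s{\left(y \right)} = -42 + y$
$h{\left(k \right)} = \frac{2}{k}$
$\frac{s{\left(63 \right)}}{h{\left(\left(-10 + 6\right) - 31 \right)}} = \frac{-42 + 63}{2 \frac{1}{\left(-10 + 6\right) - 31}} = \frac{21}{2 \frac{1}{-4 - 31}} = \frac{21}{2 \frac{1}{-35}} = \frac{21}{2 \left(- \frac{1}{35}\right)} = \frac{21}{- \frac{2}{35}} = 21 \left(- \frac{35}{2}\right) = - \frac{735}{2}$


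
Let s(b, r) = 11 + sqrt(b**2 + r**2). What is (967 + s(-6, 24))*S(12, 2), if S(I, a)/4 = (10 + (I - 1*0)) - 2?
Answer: 78240 + 480*sqrt(17) ≈ 80219.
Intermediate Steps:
S(I, a) = 32 + 4*I (S(I, a) = 4*((10 + (I - 1*0)) - 2) = 4*((10 + (I + 0)) - 2) = 4*((10 + I) - 2) = 4*(8 + I) = 32 + 4*I)
(967 + s(-6, 24))*S(12, 2) = (967 + (11 + sqrt((-6)**2 + 24**2)))*(32 + 4*12) = (967 + (11 + sqrt(36 + 576)))*(32 + 48) = (967 + (11 + sqrt(612)))*80 = (967 + (11 + 6*sqrt(17)))*80 = (978 + 6*sqrt(17))*80 = 78240 + 480*sqrt(17)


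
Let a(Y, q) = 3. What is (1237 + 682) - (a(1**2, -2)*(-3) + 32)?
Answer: 1896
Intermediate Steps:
(1237 + 682) - (a(1**2, -2)*(-3) + 32) = (1237 + 682) - (3*(-3) + 32) = 1919 - (-9 + 32) = 1919 - 1*23 = 1919 - 23 = 1896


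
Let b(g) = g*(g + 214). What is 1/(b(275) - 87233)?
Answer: 1/47242 ≈ 2.1168e-5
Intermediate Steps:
b(g) = g*(214 + g)
1/(b(275) - 87233) = 1/(275*(214 + 275) - 87233) = 1/(275*489 - 87233) = 1/(134475 - 87233) = 1/47242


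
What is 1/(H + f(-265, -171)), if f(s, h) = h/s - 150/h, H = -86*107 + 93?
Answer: -15105/137568448 ≈ -0.00010980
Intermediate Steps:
H = -9109 (H = -9202 + 93 = -9109)
f(s, h) = -150/h + h/s
1/(H + f(-265, -171)) = 1/(-9109 + (-150/(-171) - 171/(-265))) = 1/(-9109 + (-150*(-1/171) - 171*(-1/265))) = 1/(-9109 + (50/57 + 171/265)) = 1/(-9109 + 22997/15105) = 1/(-137568448/15105) = -15105/137568448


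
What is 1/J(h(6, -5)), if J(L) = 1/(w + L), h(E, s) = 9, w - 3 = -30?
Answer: -18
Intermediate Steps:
w = -27 (w = 3 - 30 = -27)
J(L) = 1/(-27 + L)
1/J(h(6, -5)) = 1/(1/(-27 + 9)) = 1/(1/(-18)) = 1/(-1/18) = -18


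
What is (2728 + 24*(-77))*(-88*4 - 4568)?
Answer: -4329600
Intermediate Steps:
(2728 + 24*(-77))*(-88*4 - 4568) = (2728 - 1848)*(-352 - 4568) = 880*(-4920) = -4329600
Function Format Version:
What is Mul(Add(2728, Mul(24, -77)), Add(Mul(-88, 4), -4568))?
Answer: -4329600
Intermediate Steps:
Mul(Add(2728, Mul(24, -77)), Add(Mul(-88, 4), -4568)) = Mul(Add(2728, -1848), Add(-352, -4568)) = Mul(880, -4920) = -4329600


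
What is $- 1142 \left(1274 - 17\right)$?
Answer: $-1435494$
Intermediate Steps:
$- 1142 \left(1274 - 17\right) = \left(-1142\right) 1257 = -1435494$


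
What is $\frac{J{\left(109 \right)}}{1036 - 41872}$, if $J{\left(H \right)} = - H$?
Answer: $\frac{109}{40836} \approx 0.0026692$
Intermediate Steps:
$\frac{J{\left(109 \right)}}{1036 - 41872} = \frac{\left(-1\right) 109}{1036 - 41872} = - \frac{109}{-40836} = \left(-109\right) \left(- \frac{1}{40836}\right) = \frac{109}{40836}$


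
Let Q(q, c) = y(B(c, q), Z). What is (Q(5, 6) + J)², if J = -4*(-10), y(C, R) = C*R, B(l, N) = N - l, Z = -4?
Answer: 1936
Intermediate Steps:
Q(q, c) = -4*q + 4*c (Q(q, c) = (q - c)*(-4) = -4*q + 4*c)
J = 40
(Q(5, 6) + J)² = ((-4*5 + 4*6) + 40)² = ((-20 + 24) + 40)² = (4 + 40)² = 44² = 1936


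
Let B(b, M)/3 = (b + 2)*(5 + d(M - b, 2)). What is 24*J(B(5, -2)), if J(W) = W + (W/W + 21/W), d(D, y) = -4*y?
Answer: -1496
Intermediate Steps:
B(b, M) = -18 - 9*b (B(b, M) = 3*((b + 2)*(5 - 4*2)) = 3*((2 + b)*(5 - 8)) = 3*((2 + b)*(-3)) = 3*(-6 - 3*b) = -18 - 9*b)
J(W) = 1 + W + 21/W (J(W) = W + (1 + 21/W) = 1 + W + 21/W)
24*J(B(5, -2)) = 24*(1 + (-18 - 9*5) + 21/(-18 - 9*5)) = 24*(1 + (-18 - 45) + 21/(-18 - 45)) = 24*(1 - 63 + 21/(-63)) = 24*(1 - 63 + 21*(-1/63)) = 24*(1 - 63 - ⅓) = 24*(-187/3) = -1496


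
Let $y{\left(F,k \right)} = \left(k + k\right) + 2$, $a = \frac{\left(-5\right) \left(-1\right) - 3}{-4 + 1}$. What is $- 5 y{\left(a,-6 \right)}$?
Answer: $50$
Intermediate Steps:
$a = - \frac{2}{3}$ ($a = \frac{5 - 3}{-3} = 2 \left(- \frac{1}{3}\right) = - \frac{2}{3} \approx -0.66667$)
$y{\left(F,k \right)} = 2 + 2 k$ ($y{\left(F,k \right)} = 2 k + 2 = 2 + 2 k$)
$- 5 y{\left(a,-6 \right)} = - 5 \left(2 + 2 \left(-6\right)\right) = - 5 \left(2 - 12\right) = \left(-5\right) \left(-10\right) = 50$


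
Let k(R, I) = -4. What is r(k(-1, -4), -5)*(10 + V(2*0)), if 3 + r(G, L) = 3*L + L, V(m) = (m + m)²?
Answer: -230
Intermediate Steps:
V(m) = 4*m² (V(m) = (2*m)² = 4*m²)
r(G, L) = -3 + 4*L (r(G, L) = -3 + (3*L + L) = -3 + 4*L)
r(k(-1, -4), -5)*(10 + V(2*0)) = (-3 + 4*(-5))*(10 + 4*(2*0)²) = (-3 - 20)*(10 + 4*0²) = -23*(10 + 4*0) = -23*(10 + 0) = -23*10 = -230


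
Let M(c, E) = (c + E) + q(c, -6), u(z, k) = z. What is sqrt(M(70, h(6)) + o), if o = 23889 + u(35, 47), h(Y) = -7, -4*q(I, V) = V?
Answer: sqrt(95954)/2 ≈ 154.88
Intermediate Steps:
q(I, V) = -V/4
o = 23924 (o = 23889 + 35 = 23924)
M(c, E) = 3/2 + E + c (M(c, E) = (c + E) - 1/4*(-6) = (E + c) + 3/2 = 3/2 + E + c)
sqrt(M(70, h(6)) + o) = sqrt((3/2 - 7 + 70) + 23924) = sqrt(129/2 + 23924) = sqrt(47977/2) = sqrt(95954)/2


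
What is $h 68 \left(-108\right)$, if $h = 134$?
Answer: $-984096$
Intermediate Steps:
$h 68 \left(-108\right) = 134 \cdot 68 \left(-108\right) = 9112 \left(-108\right) = -984096$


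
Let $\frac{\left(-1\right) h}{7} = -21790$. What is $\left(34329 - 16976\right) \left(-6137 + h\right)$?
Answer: $2540357729$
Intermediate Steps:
$h = 152530$ ($h = \left(-7\right) \left(-21790\right) = 152530$)
$\left(34329 - 16976\right) \left(-6137 + h\right) = \left(34329 - 16976\right) \left(-6137 + 152530\right) = 17353 \cdot 146393 = 2540357729$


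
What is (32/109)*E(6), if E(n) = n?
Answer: 192/109 ≈ 1.7615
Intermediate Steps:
(32/109)*E(6) = (32/109)*6 = 192/109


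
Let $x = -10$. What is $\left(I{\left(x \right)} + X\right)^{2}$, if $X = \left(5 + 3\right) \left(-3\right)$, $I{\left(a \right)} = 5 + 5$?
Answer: $196$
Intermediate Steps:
$I{\left(a \right)} = 10$
$X = -24$ ($X = 8 \left(-3\right) = -24$)
$\left(I{\left(x \right)} + X\right)^{2} = \left(10 - 24\right)^{2} = \left(-14\right)^{2} = 196$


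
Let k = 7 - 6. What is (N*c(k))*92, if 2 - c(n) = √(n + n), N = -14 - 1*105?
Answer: -21896 + 10948*√2 ≈ -6413.2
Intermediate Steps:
N = -119 (N = -14 - 105 = -119)
k = 1
c(n) = 2 - √2*√n (c(n) = 2 - √(n + n) = 2 - √(2*n) = 2 - √2*√n)
(N*c(k))*92 = -119*(2 - √2*√1)*92 = -119*(2 - 1*√2*1)*92 = -119*(2 - √2)*92 = (-238 + 119*√2)*92 = -21896 + 10948*√2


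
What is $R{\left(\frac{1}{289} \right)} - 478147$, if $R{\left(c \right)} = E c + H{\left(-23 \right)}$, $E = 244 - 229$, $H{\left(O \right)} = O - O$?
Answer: $- \frac{138184468}{289} \approx -4.7815 \cdot 10^{5}$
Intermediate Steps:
$H{\left(O \right)} = 0$
$E = 15$ ($E = 244 - 229 = 15$)
$R{\left(c \right)} = 15 c$ ($R{\left(c \right)} = 15 c + 0 = 15 c$)
$R{\left(\frac{1}{289} \right)} - 478147 = \frac{15}{289} - 478147 = - \frac{138184468}{289}$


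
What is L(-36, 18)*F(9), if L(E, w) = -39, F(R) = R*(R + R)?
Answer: -6318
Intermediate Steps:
F(R) = 2*R² (F(R) = R*(2*R) = 2*R²)
L(-36, 18)*F(9) = -78*9² = -78*81 = -39*162 = -6318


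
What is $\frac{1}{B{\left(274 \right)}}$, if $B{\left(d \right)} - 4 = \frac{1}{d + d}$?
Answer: $\frac{548}{2193} \approx 0.24989$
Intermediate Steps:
$B{\left(d \right)} = 4 + \frac{1}{2 d}$ ($B{\left(d \right)} = 4 + \frac{1}{d + d} = 4 + \frac{1}{2 d}$)
$\frac{1}{B{\left(274 \right)}} = \frac{1}{4 + \frac{1}{2 \cdot 274}} = \frac{1}{4 + \frac{1}{2} \cdot \frac{1}{274}} = \frac{1}{4 + \frac{1}{548}} = \frac{1}{\frac{2193}{548}} = \frac{548}{2193}$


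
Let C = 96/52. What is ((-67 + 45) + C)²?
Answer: 68644/169 ≈ 406.18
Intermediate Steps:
C = 24/13 (C = 96*(1/52) = 24/13 ≈ 1.8462)
((-67 + 45) + C)² = ((-67 + 45) + 24/13)² = (-22 + 24/13)² = (-262/13)² = 68644/169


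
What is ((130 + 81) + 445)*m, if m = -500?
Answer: -328000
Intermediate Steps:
((130 + 81) + 445)*m = ((130 + 81) + 445)*(-500) = (211 + 445)*(-500) = 656*(-500) = -328000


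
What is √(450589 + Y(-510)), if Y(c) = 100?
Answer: √450689 ≈ 671.33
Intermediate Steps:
√(450589 + Y(-510)) = √(450589 + 100) = √450689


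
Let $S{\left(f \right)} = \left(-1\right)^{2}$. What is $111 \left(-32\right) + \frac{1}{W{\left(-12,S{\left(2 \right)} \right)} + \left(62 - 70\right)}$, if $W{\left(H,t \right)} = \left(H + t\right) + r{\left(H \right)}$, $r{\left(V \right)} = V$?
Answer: $- \frac{110113}{31} \approx -3552.0$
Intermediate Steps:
$S{\left(f \right)} = 1$
$W{\left(H,t \right)} = t + 2 H$ ($W{\left(H,t \right)} = \left(H + t\right) + H = t + 2 H$)
$111 \left(-32\right) + \frac{1}{W{\left(-12,S{\left(2 \right)} \right)} + \left(62 - 70\right)} = 111 \left(-32\right) + \frac{1}{\left(1 + 2 \left(-12\right)\right) + \left(62 - 70\right)} = -3552 + \frac{1}{\left(1 - 24\right) + \left(62 - 70\right)} = -3552 + \frac{1}{-23 - 8} = -3552 + \frac{1}{-31} = -3552 - \frac{1}{31} = - \frac{110113}{31}$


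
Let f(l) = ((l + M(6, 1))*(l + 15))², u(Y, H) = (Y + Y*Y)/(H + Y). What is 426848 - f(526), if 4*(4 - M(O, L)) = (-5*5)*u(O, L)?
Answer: -377037273833/4 ≈ -9.4259e+10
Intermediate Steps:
u(Y, H) = (Y + Y²)/(H + Y)
M(O, L) = 4 + 25*O*(1 + O)/(4*(L + O)) (M(O, L) = 4 - (-5*5)*O*(1 + O)/(L + O)/4 = 4 - (-25)*O*(1 + O)/(L + O)/4 = 4 - (-25)*O*(1 + O)/(4*(L + O)) = 4 + 25*O*(1 + O)/(4*(L + O)))
f(l) = (15 + l)²*(83/2 + l)² (f(l) = ((l + (16*1 + 25*6² + 41*6)/(4*(1 + 6)))*(l + 15))² = ((l + (¼)*(16 + 25*36 + 246)/7)*(15 + l))² = ((l + (¼)*(⅐)*(16 + 900 + 246))*(15 + l))² = ((l + (¼)*(⅐)*1162)*(15 + l))² = ((l + 83/2)*(15 + l))² = ((83/2 + l)*(15 + l))² = ((15 + l)*(83/2 + l))² = (15 + l)²*(83/2 + l)²)
426848 - f(526) = 426848 - (15 + 526)²*(83 + 2*526)²/4 = 426848 - 541²*(83 + 1052)²/4 = 426848 - 292681*1135²/4 = 426848 - 292681*1288225/4 = 426848 - 1*377038981225/4 = 426848 - 377038981225/4 = -377037273833/4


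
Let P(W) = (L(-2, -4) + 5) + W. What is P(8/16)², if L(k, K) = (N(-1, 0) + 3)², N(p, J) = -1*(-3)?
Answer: 6889/4 ≈ 1722.3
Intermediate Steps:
N(p, J) = 3
L(k, K) = 36 (L(k, K) = (3 + 3)² = 6² = 36)
P(W) = 41 + W (P(W) = (36 + 5) + W = 41 + W)
P(8/16)² = (41 + 8/16)² = (41 + 8*(1/16))² = (41 + ½)² = (83/2)² = 6889/4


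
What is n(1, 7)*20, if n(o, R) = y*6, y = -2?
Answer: -240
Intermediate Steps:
n(o, R) = -12 (n(o, R) = -2*6 = -12)
n(1, 7)*20 = -12*20 = -240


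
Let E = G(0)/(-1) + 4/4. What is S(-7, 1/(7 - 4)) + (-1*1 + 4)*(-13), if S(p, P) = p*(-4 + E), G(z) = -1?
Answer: -25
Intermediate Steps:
E = 2 (E = -1/(-1) + 4/4 = -1*(-1) + 4*(¼) = 1 + 1 = 2)
S(p, P) = -2*p (S(p, P) = p*(-4 + 2) = p*(-2) = -2*p)
S(-7, 1/(7 - 4)) + (-1*1 + 4)*(-13) = -2*(-7) + (-1*1 + 4)*(-13) = 14 + (-1 + 4)*(-13) = 14 + 3*(-13) = 14 - 39 = -25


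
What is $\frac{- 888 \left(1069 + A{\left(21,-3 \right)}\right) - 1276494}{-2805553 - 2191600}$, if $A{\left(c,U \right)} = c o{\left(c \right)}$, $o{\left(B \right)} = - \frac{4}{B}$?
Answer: $\frac{2222214}{4997153} \approx 0.4447$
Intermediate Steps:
$A{\left(c,U \right)} = -4$ ($A{\left(c,U \right)} = c \left(- \frac{4}{c}\right) = -4$)
$\frac{- 888 \left(1069 + A{\left(21,-3 \right)}\right) - 1276494}{-2805553 - 2191600} = \frac{- 888 \left(1069 - 4\right) - 1276494}{-2805553 - 2191600} = \frac{\left(-888\right) 1065 - 1276494}{-4997153} = \left(-945720 - 1276494\right) \left(- \frac{1}{4997153}\right) = \left(-2222214\right) \left(- \frac{1}{4997153}\right) = \frac{2222214}{4997153}$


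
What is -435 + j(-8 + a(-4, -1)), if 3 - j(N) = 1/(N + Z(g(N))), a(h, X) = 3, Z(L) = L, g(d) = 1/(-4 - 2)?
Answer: -13386/31 ≈ -431.81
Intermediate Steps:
g(d) = -⅙ (g(d) = 1/(-6) = -⅙)
j(N) = 3 - 1/(-⅙ + N) (j(N) = 3 - 1/(N - ⅙) = 3 - 1/(-⅙ + N))
-435 + j(-8 + a(-4, -1)) = -435 + 9*(-1 + 2*(-8 + 3))/(-1 + 6*(-8 + 3)) = -435 + 9*(-1 + 2*(-5))/(-1 + 6*(-5)) = -435 + 9*(-1 - 10)/(-1 - 30) = -435 + 9*(-11)/(-31) = -435 + 9*(-1/31)*(-11) = -435 + 99/31 = -13386/31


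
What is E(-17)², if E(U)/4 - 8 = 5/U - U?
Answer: 2822400/289 ≈ 9766.1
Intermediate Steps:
E(U) = 32 - 4*U + 20/U (E(U) = 32 + 4*(5/U - U) = 32 + 4*(-U + 5/U) = 32 + (-4*U + 20/U) = 32 - 4*U + 20/U)
E(-17)² = (32 - 4*(-17) + 20/(-17))² = (32 + 68 + 20*(-1/17))² = (32 + 68 - 20/17)² = (1680/17)² = 2822400/289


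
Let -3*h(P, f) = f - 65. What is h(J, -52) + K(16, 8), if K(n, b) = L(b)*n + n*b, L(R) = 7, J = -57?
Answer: 279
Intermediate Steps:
h(P, f) = 65/3 - f/3 (h(P, f) = -(f - 65)/3 = -(-65 + f)/3 = 65/3 - f/3)
K(n, b) = 7*n + b*n (K(n, b) = 7*n + n*b = 7*n + b*n)
h(J, -52) + K(16, 8) = (65/3 - 1/3*(-52)) + 16*(7 + 8) = (65/3 + 52/3) + 16*15 = 39 + 240 = 279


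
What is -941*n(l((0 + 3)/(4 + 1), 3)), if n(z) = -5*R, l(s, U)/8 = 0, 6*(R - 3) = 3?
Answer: 32935/2 ≈ 16468.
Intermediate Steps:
R = 7/2 (R = 3 + (⅙)*3 = 3 + ½ = 7/2 ≈ 3.5000)
l(s, U) = 0 (l(s, U) = 8*0 = 0)
n(z) = -35/2 (n(z) = -5*7/2 = -35/2)
-941*n(l((0 + 3)/(4 + 1), 3)) = -941*(-35/2) = 32935/2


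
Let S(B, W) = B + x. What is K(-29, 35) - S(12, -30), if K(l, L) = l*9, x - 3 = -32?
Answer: -244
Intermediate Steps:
x = -29 (x = 3 - 32 = -29)
S(B, W) = -29 + B (S(B, W) = B - 29 = -29 + B)
K(l, L) = 9*l
K(-29, 35) - S(12, -30) = 9*(-29) - (-29 + 12) = -261 - 1*(-17) = -261 + 17 = -244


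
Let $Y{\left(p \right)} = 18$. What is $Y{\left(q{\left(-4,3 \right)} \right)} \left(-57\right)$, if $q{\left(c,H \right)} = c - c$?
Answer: $-1026$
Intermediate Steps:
$q{\left(c,H \right)} = 0$
$Y{\left(q{\left(-4,3 \right)} \right)} \left(-57\right) = 18 \left(-57\right) = -1026$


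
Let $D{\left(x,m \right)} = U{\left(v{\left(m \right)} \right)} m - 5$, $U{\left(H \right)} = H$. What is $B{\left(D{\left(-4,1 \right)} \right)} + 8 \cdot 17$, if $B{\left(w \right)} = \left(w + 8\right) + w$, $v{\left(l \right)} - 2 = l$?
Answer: $140$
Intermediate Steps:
$v{\left(l \right)} = 2 + l$
$D{\left(x,m \right)} = -5 + m \left(2 + m\right)$ ($D{\left(x,m \right)} = \left(2 + m\right) m - 5 = m \left(2 + m\right) - 5 = -5 + m \left(2 + m\right)$)
$B{\left(w \right)} = 8 + 2 w$ ($B{\left(w \right)} = \left(8 + w\right) + w = 8 + 2 w$)
$B{\left(D{\left(-4,1 \right)} \right)} + 8 \cdot 17 = \left(8 + 2 \left(-5 + 1 \left(2 + 1\right)\right)\right) + 8 \cdot 17 = \left(8 + 2 \left(-5 + 1 \cdot 3\right)\right) + 136 = \left(8 + 2 \left(-5 + 3\right)\right) + 136 = \left(8 + 2 \left(-2\right)\right) + 136 = \left(8 - 4\right) + 136 = 4 + 136 = 140$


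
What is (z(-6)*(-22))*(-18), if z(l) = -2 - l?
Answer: 1584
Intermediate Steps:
(z(-6)*(-22))*(-18) = ((-2 - 1*(-6))*(-22))*(-18) = ((-2 + 6)*(-22))*(-18) = (4*(-22))*(-18) = -88*(-18) = 1584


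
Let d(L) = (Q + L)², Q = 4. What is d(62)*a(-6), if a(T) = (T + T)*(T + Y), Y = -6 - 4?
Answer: 836352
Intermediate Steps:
Y = -10
a(T) = 2*T*(-10 + T) (a(T) = (T + T)*(T - 10) = (2*T)*(-10 + T) = 2*T*(-10 + T))
d(L) = (4 + L)²
d(62)*a(-6) = (4 + 62)²*(2*(-6)*(-10 - 6)) = 66²*(2*(-6)*(-16)) = 4356*192 = 836352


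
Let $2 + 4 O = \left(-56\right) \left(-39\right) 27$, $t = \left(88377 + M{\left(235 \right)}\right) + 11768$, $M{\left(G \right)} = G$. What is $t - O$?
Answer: $\frac{171277}{2} \approx 85639.0$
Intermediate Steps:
$t = 100380$ ($t = \left(88377 + 235\right) + 11768 = 88612 + 11768 = 100380$)
$O = \frac{29483}{2}$ ($O = - \frac{1}{2} + \frac{\left(-56\right) \left(-39\right) 27}{4} = - \frac{1}{2} + \frac{2184 \cdot 27}{4} = - \frac{1}{2} + \frac{1}{4} \cdot 58968 = - \frac{1}{2} + 14742 = \frac{29483}{2} \approx 14742.0$)
$t - O = 100380 - \frac{29483}{2} = \frac{171277}{2}$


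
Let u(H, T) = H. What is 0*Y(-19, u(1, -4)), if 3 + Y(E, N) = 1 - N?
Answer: 0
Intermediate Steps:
Y(E, N) = -2 - N (Y(E, N) = -3 + (1 - N) = -2 - N)
0*Y(-19, u(1, -4)) = 0*(-2 - 1*1) = 0*(-2 - 1) = 0*(-3) = 0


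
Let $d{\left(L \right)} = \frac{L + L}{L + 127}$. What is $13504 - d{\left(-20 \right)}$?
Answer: $\frac{1444968}{107} \approx 13504.0$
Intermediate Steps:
$d{\left(L \right)} = \frac{2 L}{127 + L}$
$13504 - d{\left(-20 \right)} = 13504 - 2 \left(-20\right) \frac{1}{127 - 20} = 13504 - 2 \left(-20\right) \frac{1}{107} = 13504 - - \frac{40}{107} = 13504 + \frac{40}{107} = \frac{1444968}{107}$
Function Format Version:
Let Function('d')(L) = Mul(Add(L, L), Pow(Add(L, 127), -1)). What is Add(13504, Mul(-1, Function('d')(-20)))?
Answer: Rational(1444968, 107) ≈ 13504.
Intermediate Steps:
Function('d')(L) = Mul(2, L, Pow(Add(127, L), -1)) (Function('d')(L) = Mul(Mul(2, L), Pow(Add(127, L), -1)) = Mul(2, L, Pow(Add(127, L), -1)))
Add(13504, Mul(-1, Function('d')(-20))) = Add(13504, Mul(-1, Mul(2, -20, Pow(Add(127, -20), -1)))) = Add(13504, Mul(-1, Mul(2, -20, Pow(107, -1)))) = Add(13504, Mul(-1, Mul(2, -20, Rational(1, 107)))) = Add(13504, Mul(-1, Rational(-40, 107))) = Add(13504, Rational(40, 107)) = Rational(1444968, 107)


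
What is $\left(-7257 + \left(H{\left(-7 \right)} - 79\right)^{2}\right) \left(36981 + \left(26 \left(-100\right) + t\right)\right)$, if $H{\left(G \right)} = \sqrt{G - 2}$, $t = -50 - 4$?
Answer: $-35185175 - 16270998 i \approx -3.5185 \cdot 10^{7} - 1.6271 \cdot 10^{7} i$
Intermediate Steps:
$t = -54$
$H{\left(G \right)} = \sqrt{-2 + G}$
$\left(-7257 + \left(H{\left(-7 \right)} - 79\right)^{2}\right) \left(36981 + \left(26 \left(-100\right) + t\right)\right) = \left(-7257 + \left(\sqrt{-2 - 7} - 79\right)^{2}\right) \left(36981 + \left(26 \left(-100\right) - 54\right)\right) = \left(-7257 + \left(\sqrt{-9} - 79\right)^{2}\right) \left(36981 - 2654\right) = \left(-7257 + \left(3 i - 79\right)^{2}\right) \left(36981 - 2654\right) = \left(-7257 + \left(-79 + 3 i\right)^{2}\right) 34327 = -249111039 + 34327 \left(-79 + 3 i\right)^{2}$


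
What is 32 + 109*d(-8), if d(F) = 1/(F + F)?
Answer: 403/16 ≈ 25.188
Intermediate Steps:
d(F) = 1/(2*F)
32 + 109*d(-8) = 32 + 109*((½)/(-8)) = 32 + 109*((½)*(-⅛)) = 32 + 109*(-1/16) = 32 - 109/16 = 403/16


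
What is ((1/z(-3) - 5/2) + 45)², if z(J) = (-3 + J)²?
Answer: 2343961/1296 ≈ 1808.6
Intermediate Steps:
((1/z(-3) - 5/2) + 45)² = ((1/(-3 - 3)² - 5/2) + 45)² = ((1/(-6)² - 5*½) + 45)² = ((1/36 - 5/2) + 45)² = (-89/36 + 45)² = (1531/36)² = 2343961/1296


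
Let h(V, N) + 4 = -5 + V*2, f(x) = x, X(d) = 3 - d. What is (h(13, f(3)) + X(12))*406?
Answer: 3248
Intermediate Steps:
h(V, N) = -9 + 2*V (h(V, N) = -4 + (-5 + V*2) = -4 + (-5 + 2*V) = -9 + 2*V)
(h(13, f(3)) + X(12))*406 = ((-9 + 2*13) + (3 - 1*12))*406 = ((-9 + 26) + (3 - 12))*406 = (17 - 9)*406 = 8*406 = 3248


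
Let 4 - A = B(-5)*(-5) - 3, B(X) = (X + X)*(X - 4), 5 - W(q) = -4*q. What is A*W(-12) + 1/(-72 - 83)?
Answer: -3045906/155 ≈ -19651.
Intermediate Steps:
W(q) = 5 + 4*q (W(q) = 5 - (-4)*q = 5 + 4*q)
B(X) = 2*X*(-4 + X) (B(X) = (2*X)*(-4 + X) = 2*X*(-4 + X))
A = 457 (A = 4 - ((2*(-5)*(-4 - 5))*(-5) - 3) = 4 - ((2*(-5)*(-9))*(-5) - 3) = 4 - (90*(-5) - 3) = 4 - (-450 - 3) = 4 - 1*(-453) = 4 + 453 = 457)
A*W(-12) + 1/(-72 - 83) = 457*(5 + 4*(-12)) + 1/(-72 - 83) = 457*(5 - 48) + 1/(-155) = 457*(-43) - 1/155 = -19651 - 1/155 = -3045906/155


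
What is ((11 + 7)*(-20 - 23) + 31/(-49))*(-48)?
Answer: 1821936/49 ≈ 37182.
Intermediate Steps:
((11 + 7)*(-20 - 23) + 31/(-49))*(-48) = (18*(-43) + 31*(-1/49))*(-48) = (-774 - 31/49)*(-48) = -37957/49*(-48) = 1821936/49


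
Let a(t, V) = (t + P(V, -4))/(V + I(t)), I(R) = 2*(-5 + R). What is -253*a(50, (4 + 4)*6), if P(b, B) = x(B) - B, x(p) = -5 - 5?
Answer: -242/3 ≈ -80.667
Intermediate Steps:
x(p) = -10
P(b, B) = -10 - B
I(R) = -10 + 2*R
a(t, V) = (-6 + t)/(-10 + V + 2*t) (a(t, V) = (t + (-10 - 1*(-4)))/(V + (-10 + 2*t)) = (t + (-10 + 4))/(-10 + V + 2*t) = (t - 6)/(-10 + V + 2*t) = (-6 + t)/(-10 + V + 2*t))
-253*a(50, (4 + 4)*6) = -253*(-6 + 50)/(-10 + (4 + 4)*6 + 2*50) = -253*44/(-10 + 8*6 + 100) = -253*44/(-10 + 48 + 100) = -253*44/138 = -11*44/6 = -253*22/69 = -242/3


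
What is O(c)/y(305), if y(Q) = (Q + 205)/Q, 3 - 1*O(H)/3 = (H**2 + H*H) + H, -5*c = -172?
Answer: -3657133/850 ≈ -4302.5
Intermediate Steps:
c = 172/5 (c = -1/5*(-172) = 172/5 ≈ 34.400)
O(H) = 9 - 6*H**2 - 3*H (O(H) = 9 - 3*((H**2 + H*H) + H) = 9 - 3*((H**2 + H**2) + H) = 9 - 3*(2*H**2 + H) = 9 - 3*(H + 2*H**2) = 9 + (-6*H**2 - 3*H) = 9 - 6*H**2 - 3*H)
y(Q) = (205 + Q)/Q
O(c)/y(305) = (9 - 6*(172/5)**2 - 3*172/5)/(((205 + 305)/305)) = (9 - 6*29584/25 - 516/5)/(((1/305)*510)) = (9 - 177504/25 - 516/5)/(102/61) = -179859/25*61/102 = -3657133/850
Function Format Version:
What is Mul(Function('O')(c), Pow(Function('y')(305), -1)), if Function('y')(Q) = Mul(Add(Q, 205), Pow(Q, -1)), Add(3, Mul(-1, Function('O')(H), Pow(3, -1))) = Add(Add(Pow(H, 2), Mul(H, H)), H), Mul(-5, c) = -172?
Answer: Rational(-3657133, 850) ≈ -4302.5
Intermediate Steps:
c = Rational(172, 5) (c = Mul(Rational(-1, 5), -172) = Rational(172, 5) ≈ 34.400)
Function('O')(H) = Add(9, Mul(-6, Pow(H, 2)), Mul(-3, H)) (Function('O')(H) = Add(9, Mul(-3, Add(Add(Pow(H, 2), Mul(H, H)), H))) = Add(9, Mul(-3, Add(Add(Pow(H, 2), Pow(H, 2)), H))) = Add(9, Mul(-3, Add(Mul(2, Pow(H, 2)), H))) = Add(9, Mul(-3, Add(H, Mul(2, Pow(H, 2))))) = Add(9, Add(Mul(-6, Pow(H, 2)), Mul(-3, H))) = Add(9, Mul(-6, Pow(H, 2)), Mul(-3, H)))
Function('y')(Q) = Mul(Pow(Q, -1), Add(205, Q)) (Function('y')(Q) = Mul(Add(205, Q), Pow(Q, -1)) = Mul(Pow(Q, -1), Add(205, Q)))
Mul(Function('O')(c), Pow(Function('y')(305), -1)) = Mul(Add(9, Mul(-6, Pow(Rational(172, 5), 2)), Mul(-3, Rational(172, 5))), Pow(Mul(Pow(305, -1), Add(205, 305)), -1)) = Mul(Add(9, Mul(-6, Rational(29584, 25)), Rational(-516, 5)), Pow(Mul(Rational(1, 305), 510), -1)) = Mul(Add(9, Rational(-177504, 25), Rational(-516, 5)), Pow(Rational(102, 61), -1)) = Mul(Rational(-179859, 25), Rational(61, 102)) = Rational(-3657133, 850)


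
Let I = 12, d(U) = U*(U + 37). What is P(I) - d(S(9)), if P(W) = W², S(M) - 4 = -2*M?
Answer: 466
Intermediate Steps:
S(M) = 4 - 2*M
d(U) = U*(37 + U)
P(I) - d(S(9)) = 12² - (4 - 2*9)*(37 + (4 - 2*9)) = 144 - (4 - 18)*(37 + (4 - 18)) = 144 - (-14)*(37 - 14) = 144 - (-14)*23 = 144 - 1*(-322) = 144 + 322 = 466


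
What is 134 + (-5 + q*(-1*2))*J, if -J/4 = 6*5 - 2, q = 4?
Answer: 1590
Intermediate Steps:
J = -112 (J = -4*(6*5 - 2) = -4*(30 - 2) = -4*28 = -112)
134 + (-5 + q*(-1*2))*J = 134 + (-5 + 4*(-1*2))*(-112) = 134 + (-5 + 4*(-2))*(-112) = 134 + (-5 - 8)*(-112) = 134 - 13*(-112) = 134 + 1456 = 1590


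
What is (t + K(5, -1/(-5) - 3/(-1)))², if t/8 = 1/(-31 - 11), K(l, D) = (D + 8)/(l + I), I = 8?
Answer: 839056/1863225 ≈ 0.45032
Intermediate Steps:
K(l, D) = (8 + D)/(8 + l) (K(l, D) = (D + 8)/(l + 8) = (8 + D)/(8 + l))
t = -4/21 (t = 8/(-31 - 11) = 8/(-42) = 8*(-1/42) = -4/21 ≈ -0.19048)
(t + K(5, -1/(-5) - 3/(-1)))² = (-4/21 + (8 + (-1/(-5) - 3/(-1)))/(8 + 5))² = (-4/21 + (8 + (-1*(-⅕) - 3*(-1)))/13)² = (-4/21 + (8 + (⅕ + 3))/13)² = (-4/21 + (8 + 16/5)/13)² = (-4/21 + (1/13)*(56/5))² = (-4/21 + 56/65)² = (916/1365)² = 839056/1863225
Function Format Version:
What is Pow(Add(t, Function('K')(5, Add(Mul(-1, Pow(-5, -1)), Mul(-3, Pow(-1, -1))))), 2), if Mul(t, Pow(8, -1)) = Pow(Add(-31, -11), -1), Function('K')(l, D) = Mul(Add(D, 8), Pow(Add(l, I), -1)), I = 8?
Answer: Rational(839056, 1863225) ≈ 0.45032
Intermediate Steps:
Function('K')(l, D) = Mul(Pow(Add(8, l), -1), Add(8, D)) (Function('K')(l, D) = Mul(Add(D, 8), Pow(Add(l, 8), -1)) = Mul(Add(8, D), Pow(Add(8, l), -1)) = Mul(Pow(Add(8, l), -1), Add(8, D)))
t = Rational(-4, 21) (t = Mul(8, Pow(Add(-31, -11), -1)) = Mul(8, Pow(-42, -1)) = Mul(8, Rational(-1, 42)) = Rational(-4, 21) ≈ -0.19048)
Pow(Add(t, Function('K')(5, Add(Mul(-1, Pow(-5, -1)), Mul(-3, Pow(-1, -1))))), 2) = Pow(Add(Rational(-4, 21), Mul(Pow(Add(8, 5), -1), Add(8, Add(Mul(-1, Pow(-5, -1)), Mul(-3, Pow(-1, -1)))))), 2) = Pow(Add(Rational(-4, 21), Mul(Pow(13, -1), Add(8, Add(Mul(-1, Rational(-1, 5)), Mul(-3, -1))))), 2) = Pow(Add(Rational(-4, 21), Mul(Rational(1, 13), Add(8, Add(Rational(1, 5), 3)))), 2) = Pow(Add(Rational(-4, 21), Mul(Rational(1, 13), Add(8, Rational(16, 5)))), 2) = Pow(Add(Rational(-4, 21), Mul(Rational(1, 13), Rational(56, 5))), 2) = Pow(Add(Rational(-4, 21), Rational(56, 65)), 2) = Pow(Rational(916, 1365), 2) = Rational(839056, 1863225)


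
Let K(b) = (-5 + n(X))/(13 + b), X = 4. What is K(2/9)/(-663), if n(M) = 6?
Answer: -3/26299 ≈ -0.00011407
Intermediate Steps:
K(b) = 1/(13 + b) (K(b) = (-5 + 6)/(13 + b) = 1/(13 + b))
K(2/9)/(-663) = 1/((13 + 2/9)*(-663)) = -1/663/(13 + 2*(⅑)) = -1/663/(13 + 2/9) = -1/663/(119/9) = (9/119)*(-1/663) = -3/26299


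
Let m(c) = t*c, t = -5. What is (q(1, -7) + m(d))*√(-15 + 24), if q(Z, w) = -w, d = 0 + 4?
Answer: -39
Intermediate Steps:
d = 4
m(c) = -5*c
(q(1, -7) + m(d))*√(-15 + 24) = (-1*(-7) - 5*4)*√(-15 + 24) = (7 - 20)*√9 = -13*3 = -39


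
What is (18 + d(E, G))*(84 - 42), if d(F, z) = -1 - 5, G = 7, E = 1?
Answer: 504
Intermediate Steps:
d(F, z) = -6
(18 + d(E, G))*(84 - 42) = (18 - 6)*(84 - 42) = 12*42 = 504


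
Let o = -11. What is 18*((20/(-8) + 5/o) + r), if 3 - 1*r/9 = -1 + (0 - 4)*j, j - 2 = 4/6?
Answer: 25551/11 ≈ 2322.8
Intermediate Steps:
j = 8/3 (j = 2 + 4/6 = 2 + 4*(⅙) = 2 + ⅔ = 8/3 ≈ 2.6667)
r = 132 (r = 27 - 9*(-1 + (0 - 4)*(8/3)) = 27 - 9*(-1 - 4*8/3) = 27 - 9*(-1 - 32/3) = 27 - 9*(-35/3) = 27 + 105 = 132)
18*((20/(-8) + 5/o) + r) = 18*((20/(-8) + 5/(-11)) + 132) = 18*((20*(-⅛) + 5*(-1/11)) + 132) = 18*((-5/2 - 5/11) + 132) = 18*(-65/22 + 132) = 18*(2839/22) = 25551/11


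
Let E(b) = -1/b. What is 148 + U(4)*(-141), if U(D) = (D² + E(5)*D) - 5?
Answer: -6451/5 ≈ -1290.2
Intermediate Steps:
U(D) = -5 + D² - D/5 (U(D) = (D² + (-1/5)*D) - 5 = (D² + (-1*⅕)*D) - 5 = (D² - D/5) - 5 = -5 + D² - D/5)
148 + U(4)*(-141) = 148 + (-5 + 4² - ⅕*4)*(-141) = 148 + (-5 + 16 - ⅘)*(-141) = 148 + (51/5)*(-141) = 148 - 7191/5 = -6451/5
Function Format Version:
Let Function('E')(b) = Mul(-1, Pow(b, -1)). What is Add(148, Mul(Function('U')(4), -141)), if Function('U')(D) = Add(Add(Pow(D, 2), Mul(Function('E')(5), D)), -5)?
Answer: Rational(-6451, 5) ≈ -1290.2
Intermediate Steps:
Function('U')(D) = Add(-5, Pow(D, 2), Mul(Rational(-1, 5), D)) (Function('U')(D) = Add(Add(Pow(D, 2), Mul(Mul(-1, Pow(5, -1)), D)), -5) = Add(Add(Pow(D, 2), Mul(Mul(-1, Rational(1, 5)), D)), -5) = Add(Add(Pow(D, 2), Mul(Rational(-1, 5), D)), -5) = Add(-5, Pow(D, 2), Mul(Rational(-1, 5), D)))
Add(148, Mul(Function('U')(4), -141)) = Add(148, Mul(Add(-5, Pow(4, 2), Mul(Rational(-1, 5), 4)), -141)) = Add(148, Mul(Add(-5, 16, Rational(-4, 5)), -141)) = Add(148, Mul(Rational(51, 5), -141)) = Add(148, Rational(-7191, 5)) = Rational(-6451, 5)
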